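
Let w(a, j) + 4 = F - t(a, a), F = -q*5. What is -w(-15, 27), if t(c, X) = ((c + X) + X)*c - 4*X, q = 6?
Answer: 769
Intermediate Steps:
t(c, X) = -4*X + c*(c + 2*X) (t(c, X) = ((X + c) + X)*c - 4*X = (c + 2*X)*c - 4*X = c*(c + 2*X) - 4*X = -4*X + c*(c + 2*X))
F = -30 (F = -1*6*5 = -6*5 = -30)
w(a, j) = -34 - 3*a² + 4*a (w(a, j) = -4 + (-30 - (a² - 4*a + 2*a*a)) = -4 + (-30 - (a² - 4*a + 2*a²)) = -4 + (-30 - (-4*a + 3*a²)) = -4 + (-30 + (-3*a² + 4*a)) = -4 + (-30 - 3*a² + 4*a) = -34 - 3*a² + 4*a)
-w(-15, 27) = -(-34 - 3*(-15)² + 4*(-15)) = -(-34 - 3*225 - 60) = -(-34 - 675 - 60) = -1*(-769) = 769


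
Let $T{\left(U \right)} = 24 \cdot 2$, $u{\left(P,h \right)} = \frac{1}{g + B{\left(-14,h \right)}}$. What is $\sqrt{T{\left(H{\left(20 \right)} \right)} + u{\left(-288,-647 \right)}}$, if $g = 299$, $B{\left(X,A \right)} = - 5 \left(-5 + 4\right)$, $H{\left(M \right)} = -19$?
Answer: $\frac{\sqrt{277267}}{76} \approx 6.9284$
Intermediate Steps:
$B{\left(X,A \right)} = 5$ ($B{\left(X,A \right)} = \left(-5\right) \left(-1\right) = 5$)
$u{\left(P,h \right)} = \frac{1}{304}$ ($u{\left(P,h \right)} = \frac{1}{299 + 5} = \frac{1}{304}$)
$T{\left(U \right)} = 48$
$\sqrt{T{\left(H{\left(20 \right)} \right)} + u{\left(-288,-647 \right)}} = \sqrt{48 + \frac{1}{304}} = \sqrt{\frac{14593}{304}} = \frac{\sqrt{277267}}{76}$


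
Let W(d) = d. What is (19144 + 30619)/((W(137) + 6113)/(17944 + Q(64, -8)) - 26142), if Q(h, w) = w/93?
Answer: -41521849096/21812385039 ≈ -1.9036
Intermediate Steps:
Q(h, w) = w/93 (Q(h, w) = w*(1/93) = w/93)
(19144 + 30619)/((W(137) + 6113)/(17944 + Q(64, -8)) - 26142) = (19144 + 30619)/((137 + 6113)/(17944 + (1/93)*(-8)) - 26142) = 49763/(6250/(17944 - 8/93) - 26142) = 49763/(6250/(1668784/93) - 26142) = 49763/(6250*(93/1668784) - 26142) = 49763/(290625/834392 - 26142) = 49763/(-21812385039/834392) = 49763*(-834392/21812385039) = -41521849096/21812385039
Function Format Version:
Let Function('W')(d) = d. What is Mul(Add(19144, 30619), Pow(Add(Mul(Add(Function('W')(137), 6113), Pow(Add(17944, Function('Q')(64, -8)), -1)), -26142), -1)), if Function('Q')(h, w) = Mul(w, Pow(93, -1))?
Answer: Rational(-41521849096, 21812385039) ≈ -1.9036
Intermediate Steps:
Function('Q')(h, w) = Mul(Rational(1, 93), w) (Function('Q')(h, w) = Mul(w, Rational(1, 93)) = Mul(Rational(1, 93), w))
Mul(Add(19144, 30619), Pow(Add(Mul(Add(Function('W')(137), 6113), Pow(Add(17944, Function('Q')(64, -8)), -1)), -26142), -1)) = Mul(Add(19144, 30619), Pow(Add(Mul(Add(137, 6113), Pow(Add(17944, Mul(Rational(1, 93), -8)), -1)), -26142), -1)) = Mul(49763, Pow(Add(Mul(6250, Pow(Add(17944, Rational(-8, 93)), -1)), -26142), -1)) = Mul(49763, Pow(Add(Mul(6250, Pow(Rational(1668784, 93), -1)), -26142), -1)) = Mul(49763, Pow(Add(Mul(6250, Rational(93, 1668784)), -26142), -1)) = Mul(49763, Pow(Add(Rational(290625, 834392), -26142), -1)) = Mul(49763, Pow(Rational(-21812385039, 834392), -1)) = Mul(49763, Rational(-834392, 21812385039)) = Rational(-41521849096, 21812385039)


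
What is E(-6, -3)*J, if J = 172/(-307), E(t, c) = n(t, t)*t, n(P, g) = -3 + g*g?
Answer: 34056/307 ≈ 110.93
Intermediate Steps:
n(P, g) = -3 + g**2
E(t, c) = t*(-3 + t**2) (E(t, c) = (-3 + t**2)*t = t*(-3 + t**2))
J = -172/307 (J = 172*(-1/307) = -172/307 ≈ -0.56026)
E(-6, -3)*J = -6*(-3 + (-6)**2)*(-172/307) = -6*(-3 + 36)*(-172/307) = -6*33*(-172/307) = -198*(-172/307) = 34056/307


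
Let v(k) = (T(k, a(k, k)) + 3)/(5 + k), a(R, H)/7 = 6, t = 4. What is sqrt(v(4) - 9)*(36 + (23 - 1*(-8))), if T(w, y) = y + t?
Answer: 268*I*sqrt(2)/3 ≈ 126.34*I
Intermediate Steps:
a(R, H) = 42 (a(R, H) = 7*6 = 42)
T(w, y) = 4 + y (T(w, y) = y + 4 = 4 + y)
v(k) = 49/(5 + k) (v(k) = ((4 + 42) + 3)/(5 + k) = (46 + 3)/(5 + k) = 49/(5 + k))
sqrt(v(4) - 9)*(36 + (23 - 1*(-8))) = sqrt(49/(5 + 4) - 9)*(36 + (23 - 1*(-8))) = sqrt(49/9 - 9)*(36 + (23 + 8)) = sqrt(49*(1/9) - 9)*(36 + 31) = sqrt(49/9 - 9)*67 = sqrt(-32/9)*67 = (4*I*sqrt(2)/3)*67 = 268*I*sqrt(2)/3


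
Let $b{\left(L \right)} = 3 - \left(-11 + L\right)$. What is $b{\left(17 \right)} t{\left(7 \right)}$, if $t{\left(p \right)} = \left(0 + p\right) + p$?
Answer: $-42$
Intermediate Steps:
$b{\left(L \right)} = 14 - L$
$t{\left(p \right)} = 2 p$ ($t{\left(p \right)} = p + p = 2 p$)
$b{\left(17 \right)} t{\left(7 \right)} = \left(14 - 17\right) 2 \cdot 7 = \left(14 - 17\right) 14 = \left(-3\right) 14 = -42$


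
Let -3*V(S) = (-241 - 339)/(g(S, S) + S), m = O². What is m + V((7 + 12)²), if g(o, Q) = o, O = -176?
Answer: 33547298/1083 ≈ 30976.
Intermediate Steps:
m = 30976 (m = (-176)² = 30976)
V(S) = 290/(3*S) (V(S) = -(-241 - 339)/(3*(S + S)) = -(-580)/(3*(2*S)) = -(-580)*1/(2*S)/3 = -(-290)/(3*S) = 290/(3*S))
m + V((7 + 12)²) = 30976 + 290/(3*((7 + 12)²)) = 30976 + 290/(3*(19²)) = 30976 + (290/3)/361 = 30976 + (290/3)*(1/361) = 30976 + 290/1083 = 33547298/1083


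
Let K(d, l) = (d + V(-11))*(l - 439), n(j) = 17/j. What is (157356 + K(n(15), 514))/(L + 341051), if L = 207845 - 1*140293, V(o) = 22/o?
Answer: 157291/408603 ≈ 0.38495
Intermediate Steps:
K(d, l) = (-439 + l)*(-2 + d) (K(d, l) = (d + 22/(-11))*(l - 439) = (d + 22*(-1/11))*(-439 + l) = (d - 2)*(-439 + l) = (-2 + d)*(-439 + l) = (-439 + l)*(-2 + d))
L = 67552 (L = 207845 - 140293 = 67552)
(157356 + K(n(15), 514))/(L + 341051) = (157356 + (878 - 7463/15 - 2*514 + (17/15)*514))/(67552 + 341051) = (157356 + (878 - 7463/15 - 1028 + (17*(1/15))*514))/408603 = (157356 + (878 - 439*17/15 - 1028 + (17/15)*514))*(1/408603) = (157356 + (878 - 7463/15 - 1028 + 8738/15))*(1/408603) = (157356 - 65)*(1/408603) = 157291*(1/408603) = 157291/408603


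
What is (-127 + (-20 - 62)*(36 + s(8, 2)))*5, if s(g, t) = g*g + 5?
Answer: -43685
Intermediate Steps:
s(g, t) = 5 + g**2 (s(g, t) = g**2 + 5 = 5 + g**2)
(-127 + (-20 - 62)*(36 + s(8, 2)))*5 = (-127 + (-20 - 62)*(36 + (5 + 8**2)))*5 = (-127 - 82*(36 + (5 + 64)))*5 = (-127 - 82*(36 + 69))*5 = (-127 - 82*105)*5 = (-127 - 8610)*5 = -8737*5 = -43685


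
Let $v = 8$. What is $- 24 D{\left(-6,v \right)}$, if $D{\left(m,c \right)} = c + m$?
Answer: $-48$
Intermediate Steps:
$- 24 D{\left(-6,v \right)} = - 24 \left(8 - 6\right) = \left(-24\right) 2 = -48$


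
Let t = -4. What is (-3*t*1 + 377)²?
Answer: 151321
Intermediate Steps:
(-3*t*1 + 377)² = (-3*(-4)*1 + 377)² = (12*1 + 377)² = (12 + 377)² = 389² = 151321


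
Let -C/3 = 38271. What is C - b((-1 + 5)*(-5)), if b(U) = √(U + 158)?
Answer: -114813 - √138 ≈ -1.1482e+5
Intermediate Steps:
C = -114813 (C = -3*38271 = -114813)
b(U) = √(158 + U)
C - b((-1 + 5)*(-5)) = -114813 - √(158 + (-1 + 5)*(-5)) = -114813 - √(158 + 4*(-5)) = -114813 - √(158 - 20) = -114813 - √138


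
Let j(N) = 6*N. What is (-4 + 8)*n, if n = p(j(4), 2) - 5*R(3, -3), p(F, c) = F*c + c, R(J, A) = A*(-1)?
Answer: 140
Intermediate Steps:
R(J, A) = -A
p(F, c) = c + F*c
n = 35 (n = 2*(1 + 6*4) - (-5)*(-3) = 2*(1 + 24) - 5*3 = 2*25 - 15 = 50 - 15 = 35)
(-4 + 8)*n = (-4 + 8)*35 = 4*35 = 140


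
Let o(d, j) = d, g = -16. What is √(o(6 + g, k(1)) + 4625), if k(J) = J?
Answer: √4615 ≈ 67.934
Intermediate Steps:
√(o(6 + g, k(1)) + 4625) = √((6 - 16) + 4625) = √(-10 + 4625) = √4615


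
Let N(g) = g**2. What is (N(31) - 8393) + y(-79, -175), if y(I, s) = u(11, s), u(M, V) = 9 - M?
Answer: -7434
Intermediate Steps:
y(I, s) = -2 (y(I, s) = 9 - 1*11 = 9 - 11 = -2)
(N(31) - 8393) + y(-79, -175) = (31**2 - 8393) - 2 = (961 - 8393) - 2 = -7432 - 2 = -7434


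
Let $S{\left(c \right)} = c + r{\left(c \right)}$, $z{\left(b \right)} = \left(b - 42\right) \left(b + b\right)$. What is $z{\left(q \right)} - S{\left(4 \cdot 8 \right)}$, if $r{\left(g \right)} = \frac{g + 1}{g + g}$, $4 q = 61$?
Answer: $- \frac{54297}{64} \approx -848.39$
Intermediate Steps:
$q = \frac{61}{4}$ ($q = \frac{1}{4} \cdot 61 = \frac{61}{4} \approx 15.25$)
$r{\left(g \right)} = \frac{1 + g}{2 g}$
$z{\left(b \right)} = 2 b \left(-42 + b\right)$ ($z{\left(b \right)} = \left(-42 + b\right) 2 b = 2 b \left(-42 + b\right)$)
$S{\left(c \right)} = c + \frac{1 + c}{2 c}$
$z{\left(q \right)} - S{\left(4 \cdot 8 \right)} = 2 \cdot \frac{61}{4} \left(-42 + \frac{61}{4}\right) - \left(\frac{1}{2} + 4 \cdot 8 + \frac{1}{2 \cdot 4 \cdot 8}\right) = 2 \cdot \frac{61}{4} \left(- \frac{107}{4}\right) - \left(\frac{1}{2} + 32 + \frac{1}{2 \cdot 32}\right) = - \frac{6527}{8} - \left(\frac{1}{2} + 32 + \frac{1}{2} \cdot \frac{1}{32}\right) = - \frac{6527}{8} - \left(\frac{1}{2} + 32 + \frac{1}{64}\right) = - \frac{6527}{8} - \frac{2081}{64} = - \frac{54297}{64}$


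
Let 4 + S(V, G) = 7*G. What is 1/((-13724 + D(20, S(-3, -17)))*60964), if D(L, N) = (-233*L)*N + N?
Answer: 1/34099177012 ≈ 2.9326e-11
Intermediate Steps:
S(V, G) = -4 + 7*G
D(L, N) = N - 233*L*N (D(L, N) = -233*L*N + N = N - 233*L*N)
1/((-13724 + D(20, S(-3, -17)))*60964) = 1/(-13724 + (-4 + 7*(-17))*(1 - 233*20)*60964) = (1/60964)/(-13724 + (-4 - 119)*(1 - 4660)) = (1/60964)/(-13724 - 123*(-4659)) = (1/60964)/(-13724 + 573057) = (1/60964)/559333 = (1/559333)*(1/60964) = 1/34099177012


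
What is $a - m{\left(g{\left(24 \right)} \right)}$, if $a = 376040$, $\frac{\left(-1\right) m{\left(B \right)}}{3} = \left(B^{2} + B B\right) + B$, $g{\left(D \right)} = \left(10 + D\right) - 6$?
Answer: $380828$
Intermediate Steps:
$g{\left(D \right)} = 4 + D$
$m{\left(B \right)} = - 6 B^{2} - 3 B$ ($m{\left(B \right)} = - 3 \left(\left(B^{2} + B B\right) + B\right) = - 3 \left(\left(B^{2} + B^{2}\right) + B\right) = - 3 \left(2 B^{2} + B\right) = - 3 \left(B + 2 B^{2}\right) = - 6 B^{2} - 3 B$)
$a - m{\left(g{\left(24 \right)} \right)} = 376040 - - 3 \left(4 + 24\right) \left(1 + 2 \left(4 + 24\right)\right) = 376040 - \left(-3\right) 28 \left(1 + 2 \cdot 28\right) = 376040 - \left(-3\right) 28 \left(1 + 56\right) = 376040 - \left(-3\right) 28 \cdot 57 = 376040 - -4788 = 376040 + 4788 = 380828$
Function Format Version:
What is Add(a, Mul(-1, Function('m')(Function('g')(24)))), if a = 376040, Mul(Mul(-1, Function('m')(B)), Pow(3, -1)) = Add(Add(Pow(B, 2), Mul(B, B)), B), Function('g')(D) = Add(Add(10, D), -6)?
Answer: 380828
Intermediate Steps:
Function('g')(D) = Add(4, D)
Function('m')(B) = Add(Mul(-6, Pow(B, 2)), Mul(-3, B)) (Function('m')(B) = Mul(-3, Add(Add(Pow(B, 2), Mul(B, B)), B)) = Mul(-3, Add(Add(Pow(B, 2), Pow(B, 2)), B)) = Mul(-3, Add(Mul(2, Pow(B, 2)), B)) = Mul(-3, Add(B, Mul(2, Pow(B, 2)))) = Add(Mul(-6, Pow(B, 2)), Mul(-3, B)))
Add(a, Mul(-1, Function('m')(Function('g')(24)))) = Add(376040, Mul(-1, Mul(-3, Add(4, 24), Add(1, Mul(2, Add(4, 24)))))) = Add(376040, Mul(-1, Mul(-3, 28, Add(1, Mul(2, 28))))) = Add(376040, Mul(-1, Mul(-3, 28, Add(1, 56)))) = Add(376040, Mul(-1, Mul(-3, 28, 57))) = Add(376040, Mul(-1, -4788)) = Add(376040, 4788) = 380828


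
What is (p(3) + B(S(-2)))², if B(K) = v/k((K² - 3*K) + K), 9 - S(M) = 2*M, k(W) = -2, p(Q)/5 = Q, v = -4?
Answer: 289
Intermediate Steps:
p(Q) = 5*Q
S(M) = 9 - 2*M
B(K) = 2 (B(K) = -4/(-2) = -4*(-½) = 2)
(p(3) + B(S(-2)))² = (5*3 + 2)² = (15 + 2)² = 17² = 289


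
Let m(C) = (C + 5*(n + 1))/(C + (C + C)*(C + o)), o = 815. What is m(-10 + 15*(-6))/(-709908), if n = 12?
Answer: -7/20317566960 ≈ -3.4453e-10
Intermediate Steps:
m(C) = (65 + C)/(C + 2*C*(815 + C)) (m(C) = (C + 5*(12 + 1))/(C + (C + C)*(C + 815)) = (C + 5*13)/(C + (2*C)*(815 + C)) = (C + 65)/(C + 2*C*(815 + C)) = (65 + C)/(C + 2*C*(815 + C)))
m(-10 + 15*(-6))/(-709908) = ((65 + (-10 + 15*(-6)))/((-10 + 15*(-6))*(1631 + 2*(-10 + 15*(-6)))))/(-709908) = ((65 + (-10 - 90))/((-10 - 90)*(1631 + 2*(-10 - 90))))*(-1/709908) = ((65 - 100)/((-100)*(1631 + 2*(-100))))*(-1/709908) = -1/100*(-35)/(1631 - 200)*(-1/709908) = -1/100*(-35)/1431*(-1/709908) = -1/100*1/1431*(-35)*(-1/709908) = (7/28620)*(-1/709908) = -7/20317566960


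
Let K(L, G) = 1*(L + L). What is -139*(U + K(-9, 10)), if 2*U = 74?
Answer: -2641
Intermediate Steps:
U = 37 (U = (1/2)*74 = 37)
K(L, G) = 2*L (K(L, G) = 1*(2*L) = 2*L)
-139*(U + K(-9, 10)) = -139*(37 + 2*(-9)) = -139*(37 - 18) = -139*19 = -2641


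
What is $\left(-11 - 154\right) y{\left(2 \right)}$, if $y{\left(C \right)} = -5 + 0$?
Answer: $825$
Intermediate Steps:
$y{\left(C \right)} = -5$
$\left(-11 - 154\right) y{\left(2 \right)} = \left(-11 - 154\right) \left(-5\right) = \left(-165\right) \left(-5\right) = 825$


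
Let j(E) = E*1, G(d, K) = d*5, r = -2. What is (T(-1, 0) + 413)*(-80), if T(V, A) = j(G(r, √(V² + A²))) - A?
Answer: -32240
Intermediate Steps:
G(d, K) = 5*d
j(E) = E
T(V, A) = -10 - A (T(V, A) = 5*(-2) - A = -10 - A)
(T(-1, 0) + 413)*(-80) = ((-10 - 1*0) + 413)*(-80) = ((-10 + 0) + 413)*(-80) = (-10 + 413)*(-80) = 403*(-80) = -32240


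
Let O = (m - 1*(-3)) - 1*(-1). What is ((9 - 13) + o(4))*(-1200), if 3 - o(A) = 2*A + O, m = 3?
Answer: 19200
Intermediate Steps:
O = 7 (O = (3 - 1*(-3)) - 1*(-1) = (3 + 3) + 1 = 6 + 1 = 7)
o(A) = -4 - 2*A (o(A) = 3 - (2*A + 7) = 3 - (7 + 2*A) = 3 + (-7 - 2*A) = -4 - 2*A)
((9 - 13) + o(4))*(-1200) = ((9 - 13) + (-4 - 2*4))*(-1200) = (-4 + (-4 - 8))*(-1200) = (-4 - 12)*(-1200) = -16*(-1200) = 19200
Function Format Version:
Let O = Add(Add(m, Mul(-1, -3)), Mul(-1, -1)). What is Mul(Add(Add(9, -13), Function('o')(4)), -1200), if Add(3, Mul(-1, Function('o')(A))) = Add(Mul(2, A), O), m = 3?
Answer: 19200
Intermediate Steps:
O = 7 (O = Add(Add(3, Mul(-1, -3)), Mul(-1, -1)) = Add(Add(3, 3), 1) = Add(6, 1) = 7)
Function('o')(A) = Add(-4, Mul(-2, A)) (Function('o')(A) = Add(3, Mul(-1, Add(Mul(2, A), 7))) = Add(3, Mul(-1, Add(7, Mul(2, A)))) = Add(3, Add(-7, Mul(-2, A))) = Add(-4, Mul(-2, A)))
Mul(Add(Add(9, -13), Function('o')(4)), -1200) = Mul(Add(Add(9, -13), Add(-4, Mul(-2, 4))), -1200) = Mul(Add(-4, Add(-4, -8)), -1200) = Mul(Add(-4, -12), -1200) = Mul(-16, -1200) = 19200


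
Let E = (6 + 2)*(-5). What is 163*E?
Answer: -6520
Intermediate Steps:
E = -40 (E = 8*(-5) = -40)
163*E = 163*(-40) = -6520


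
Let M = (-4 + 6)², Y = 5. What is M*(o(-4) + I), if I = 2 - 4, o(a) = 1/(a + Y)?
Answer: -4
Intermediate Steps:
o(a) = 1/(5 + a) (o(a) = 1/(a + 5) = 1/(5 + a))
M = 4 (M = 2² = 4)
I = -2
M*(o(-4) + I) = 4*(1/(5 - 4) - 2) = 4*(1/1 - 2) = 4*(1 - 2) = 4*(-1) = -4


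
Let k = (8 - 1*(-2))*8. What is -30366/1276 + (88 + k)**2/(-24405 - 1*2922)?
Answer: -144304251/5811542 ≈ -24.831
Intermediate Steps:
k = 80 (k = (8 + 2)*8 = 10*8 = 80)
-30366/1276 + (88 + k)**2/(-24405 - 1*2922) = -30366/1276 + (88 + 80)**2/(-24405 - 1*2922) = -30366*1/1276 + 168**2/(-24405 - 2922) = -15183/638 + 28224/(-27327) = -15183/638 + 28224*(-1/27327) = -15183/638 - 9408/9109 = -144304251/5811542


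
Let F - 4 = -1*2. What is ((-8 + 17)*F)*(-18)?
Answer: -324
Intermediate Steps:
F = 2 (F = 4 - 1*2 = 4 - 2 = 2)
((-8 + 17)*F)*(-18) = ((-8 + 17)*2)*(-18) = (9*2)*(-18) = 18*(-18) = -324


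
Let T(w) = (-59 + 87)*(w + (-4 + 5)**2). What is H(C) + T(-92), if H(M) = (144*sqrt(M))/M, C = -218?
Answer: -2548 - 72*I*sqrt(218)/109 ≈ -2548.0 - 9.7529*I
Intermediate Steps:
T(w) = 28 + 28*w (T(w) = 28*(w + 1**2) = 28*(w + 1) = 28*(1 + w) = 28 + 28*w)
H(M) = 144/sqrt(M)
H(C) + T(-92) = 144/sqrt(-218) + (28 + 28*(-92)) = 144*(-I*sqrt(218)/218) + (28 - 2576) = -72*I*sqrt(218)/109 - 2548 = -2548 - 72*I*sqrt(218)/109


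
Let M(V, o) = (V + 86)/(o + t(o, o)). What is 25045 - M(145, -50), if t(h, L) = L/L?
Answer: 175348/7 ≈ 25050.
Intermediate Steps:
t(h, L) = 1
M(V, o) = (86 + V)/(1 + o) (M(V, o) = (V + 86)/(o + 1) = (86 + V)/(1 + o))
25045 - M(145, -50) = 25045 - (86 + 145)/(1 - 50) = 25045 - 231/(-49) = 25045 - (-1)*231/49 = 25045 - 1*(-33/7) = 25045 + 33/7 = 175348/7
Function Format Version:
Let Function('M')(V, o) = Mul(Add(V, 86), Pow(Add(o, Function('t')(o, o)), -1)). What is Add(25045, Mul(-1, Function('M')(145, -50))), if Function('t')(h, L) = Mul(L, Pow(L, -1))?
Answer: Rational(175348, 7) ≈ 25050.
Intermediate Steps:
Function('t')(h, L) = 1
Function('M')(V, o) = Mul(Pow(Add(1, o), -1), Add(86, V)) (Function('M')(V, o) = Mul(Add(V, 86), Pow(Add(o, 1), -1)) = Mul(Add(86, V), Pow(Add(1, o), -1)) = Mul(Pow(Add(1, o), -1), Add(86, V)))
Add(25045, Mul(-1, Function('M')(145, -50))) = Add(25045, Mul(-1, Mul(Pow(Add(1, -50), -1), Add(86, 145)))) = Add(25045, Mul(-1, Mul(Pow(-49, -1), 231))) = Add(25045, Mul(-1, Mul(Rational(-1, 49), 231))) = Add(25045, Mul(-1, Rational(-33, 7))) = Add(25045, Rational(33, 7)) = Rational(175348, 7)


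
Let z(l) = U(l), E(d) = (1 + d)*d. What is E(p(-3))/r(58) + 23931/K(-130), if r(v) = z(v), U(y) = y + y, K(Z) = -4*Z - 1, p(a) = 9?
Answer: 470451/10034 ≈ 46.886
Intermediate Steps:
K(Z) = -1 - 4*Z
E(d) = d*(1 + d)
U(y) = 2*y
z(l) = 2*l
r(v) = 2*v
E(p(-3))/r(58) + 23931/K(-130) = (9*(1 + 9))/((2*58)) + 23931/(-1 - 4*(-130)) = (9*10)/116 + 23931/(-1 + 520) = 90*(1/116) + 23931/519 = 45/58 + 23931*(1/519) = 45/58 + 7977/173 = 470451/10034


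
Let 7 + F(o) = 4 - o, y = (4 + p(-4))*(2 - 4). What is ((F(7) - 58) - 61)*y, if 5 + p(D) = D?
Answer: -1290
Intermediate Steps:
p(D) = -5 + D
y = 10 (y = (4 + (-5 - 4))*(2 - 4) = (4 - 9)*(-2) = -5*(-2) = 10)
F(o) = -3 - o (F(o) = -7 + (4 - o) = -3 - o)
((F(7) - 58) - 61)*y = (((-3 - 1*7) - 58) - 61)*10 = (((-3 - 7) - 58) - 61)*10 = ((-10 - 58) - 61)*10 = (-68 - 61)*10 = -129*10 = -1290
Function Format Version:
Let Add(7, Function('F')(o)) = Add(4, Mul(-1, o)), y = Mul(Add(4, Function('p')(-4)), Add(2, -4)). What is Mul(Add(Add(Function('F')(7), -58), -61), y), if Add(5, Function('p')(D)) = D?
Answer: -1290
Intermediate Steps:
Function('p')(D) = Add(-5, D)
y = 10 (y = Mul(Add(4, Add(-5, -4)), Add(2, -4)) = Mul(Add(4, -9), -2) = Mul(-5, -2) = 10)
Function('F')(o) = Add(-3, Mul(-1, o)) (Function('F')(o) = Add(-7, Add(4, Mul(-1, o))) = Add(-3, Mul(-1, o)))
Mul(Add(Add(Function('F')(7), -58), -61), y) = Mul(Add(Add(Add(-3, Mul(-1, 7)), -58), -61), 10) = Mul(Add(Add(Add(-3, -7), -58), -61), 10) = Mul(Add(Add(-10, -58), -61), 10) = Mul(Add(-68, -61), 10) = Mul(-129, 10) = -1290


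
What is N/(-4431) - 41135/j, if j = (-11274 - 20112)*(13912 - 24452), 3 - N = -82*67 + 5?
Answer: -121132148111/97720813176 ≈ -1.2396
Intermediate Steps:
N = 5492 (N = 3 - (-82*67 + 5) = 3 - (-5494 + 5) = 3 - 1*(-5489) = 3 + 5489 = 5492)
j = 330808440 (j = -31386*(-10540) = 330808440)
N/(-4431) - 41135/j = 5492/(-4431) - 41135/330808440 = 5492*(-1/4431) - 41135*1/330808440 = -5492/4431 - 8227/66161688 = -121132148111/97720813176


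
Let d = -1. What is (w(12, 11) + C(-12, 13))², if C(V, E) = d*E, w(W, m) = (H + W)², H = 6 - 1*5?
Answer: 24336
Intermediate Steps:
H = 1 (H = 6 - 5 = 1)
w(W, m) = (1 + W)²
C(V, E) = -E
(w(12, 11) + C(-12, 13))² = ((1 + 12)² - 1*13)² = (13² - 13)² = (169 - 13)² = 156² = 24336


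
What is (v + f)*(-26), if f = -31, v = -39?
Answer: 1820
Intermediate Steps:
(v + f)*(-26) = (-39 - 31)*(-26) = -70*(-26) = 1820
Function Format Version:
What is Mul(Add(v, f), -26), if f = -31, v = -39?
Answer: 1820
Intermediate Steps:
Mul(Add(v, f), -26) = Mul(Add(-39, -31), -26) = Mul(-70, -26) = 1820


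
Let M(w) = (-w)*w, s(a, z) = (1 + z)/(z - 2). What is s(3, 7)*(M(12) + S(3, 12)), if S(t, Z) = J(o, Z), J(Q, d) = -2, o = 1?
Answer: -1168/5 ≈ -233.60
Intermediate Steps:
S(t, Z) = -2
s(a, z) = (1 + z)/(-2 + z)
M(w) = -w²
s(3, 7)*(M(12) + S(3, 12)) = ((1 + 7)/(-2 + 7))*(-1*12² - 2) = (8/5)*(-1*144 - 2) = ((⅕)*8)*(-144 - 2) = (8/5)*(-146) = -1168/5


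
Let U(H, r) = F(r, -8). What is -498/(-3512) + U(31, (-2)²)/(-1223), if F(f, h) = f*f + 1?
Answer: 274675/2147588 ≈ 0.12790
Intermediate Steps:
F(f, h) = 1 + f² (F(f, h) = f² + 1 = 1 + f²)
U(H, r) = 1 + r²
-498/(-3512) + U(31, (-2)²)/(-1223) = -498/(-3512) + (1 + ((-2)²)²)/(-1223) = -498*(-1/3512) + (1 + 4²)*(-1/1223) = 249/1756 + (1 + 16)*(-1/1223) = 249/1756 + 17*(-1/1223) = 249/1756 - 17/1223 = 274675/2147588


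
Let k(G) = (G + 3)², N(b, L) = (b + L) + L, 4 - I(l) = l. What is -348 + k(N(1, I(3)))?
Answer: -312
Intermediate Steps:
I(l) = 4 - l
N(b, L) = b + 2*L (N(b, L) = (L + b) + L = b + 2*L)
k(G) = (3 + G)²
-348 + k(N(1, I(3))) = -348 + (3 + (1 + 2*(4 - 1*3)))² = -348 + (3 + (1 + 2*(4 - 3)))² = -348 + (3 + (1 + 2*1))² = -348 + (3 + (1 + 2))² = -348 + (3 + 3)² = -348 + 6² = -348 + 36 = -312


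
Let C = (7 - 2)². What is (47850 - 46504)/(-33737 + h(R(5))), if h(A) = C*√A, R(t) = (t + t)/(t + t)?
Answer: -673/16856 ≈ -0.039926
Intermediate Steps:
R(t) = 1 (R(t) = (2*t)/((2*t)) = (2*t)*(1/(2*t)) = 1)
C = 25 (C = 5² = 25)
h(A) = 25*√A
(47850 - 46504)/(-33737 + h(R(5))) = (47850 - 46504)/(-33737 + 25*√1) = 1346/(-33737 + 25*1) = 1346/(-33737 + 25) = 1346/(-33712) = 1346*(-1/33712) = -673/16856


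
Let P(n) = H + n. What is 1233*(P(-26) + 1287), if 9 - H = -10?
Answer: 1578240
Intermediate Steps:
H = 19 (H = 9 - 1*(-10) = 9 + 10 = 19)
P(n) = 19 + n
1233*(P(-26) + 1287) = 1233*((19 - 26) + 1287) = 1233*(-7 + 1287) = 1233*1280 = 1578240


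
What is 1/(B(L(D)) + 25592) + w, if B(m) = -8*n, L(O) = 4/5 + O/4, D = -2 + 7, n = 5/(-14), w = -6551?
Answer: -1173703357/179164 ≈ -6551.0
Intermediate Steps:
n = -5/14 (n = 5*(-1/14) = -5/14 ≈ -0.35714)
D = 5
L(O) = ⅘ + O/4 (L(O) = 4*(⅕) + O*(¼) = ⅘ + O/4)
B(m) = 20/7 (B(m) = -8*(-5/14) = 20/7)
1/(B(L(D)) + 25592) + w = 1/(20/7 + 25592) - 6551 = 1/(179164/7) - 6551 = 7/179164 - 6551 = -1173703357/179164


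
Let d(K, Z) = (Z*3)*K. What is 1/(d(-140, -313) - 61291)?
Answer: 1/70169 ≈ 1.4251e-5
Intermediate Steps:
d(K, Z) = 3*K*Z (d(K, Z) = (3*Z)*K = 3*K*Z)
1/(d(-140, -313) - 61291) = 1/(3*(-140)*(-313) - 61291) = 1/(131460 - 61291) = 1/70169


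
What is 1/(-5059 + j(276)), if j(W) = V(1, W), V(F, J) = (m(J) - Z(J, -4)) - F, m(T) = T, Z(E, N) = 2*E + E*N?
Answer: -1/4232 ≈ -0.00023629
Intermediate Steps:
V(F, J) = -F + 3*J (V(F, J) = (J - J*(2 - 4)) - F = (J - J*(-2)) - F = (J - (-2)*J) - F = (J + 2*J) - F = 3*J - F = -F + 3*J)
j(W) = -1 + 3*W (j(W) = -1*1 + 3*W = -1 + 3*W)
1/(-5059 + j(276)) = 1/(-5059 + (-1 + 3*276)) = 1/(-5059 + (-1 + 828)) = 1/(-5059 + 827) = 1/(-4232) = -1/4232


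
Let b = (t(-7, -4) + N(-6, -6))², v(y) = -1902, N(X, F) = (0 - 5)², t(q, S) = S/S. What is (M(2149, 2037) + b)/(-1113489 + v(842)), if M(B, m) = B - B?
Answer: -676/1115391 ≈ -0.00060607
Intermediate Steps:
M(B, m) = 0
t(q, S) = 1
N(X, F) = 25 (N(X, F) = (-5)² = 25)
b = 676 (b = (1 + 25)² = 26² = 676)
(M(2149, 2037) + b)/(-1113489 + v(842)) = (0 + 676)/(-1113489 - 1902) = 676/(-1115391) = 676*(-1/1115391) = -676/1115391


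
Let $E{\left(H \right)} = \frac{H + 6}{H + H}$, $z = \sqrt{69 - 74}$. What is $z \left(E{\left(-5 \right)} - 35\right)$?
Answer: $- \frac{351 i \sqrt{5}}{10} \approx - 78.486 i$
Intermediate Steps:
$z = i \sqrt{5}$ ($z = \sqrt{-5} = i \sqrt{5} \approx 2.2361 i$)
$E{\left(H \right)} = \frac{6 + H}{2 H}$
$z \left(E{\left(-5 \right)} - 35\right) = i \sqrt{5} \left(\frac{6 - 5}{2 \left(-5\right)} - 35\right) = i \sqrt{5} \left(\frac{1}{2} \left(- \frac{1}{5}\right) 1 + \left(-59 + 24\right)\right) = i \sqrt{5} \left(- \frac{1}{10} - 35\right) = i \sqrt{5} \left(- \frac{351}{10}\right) = - \frac{351 i \sqrt{5}}{10}$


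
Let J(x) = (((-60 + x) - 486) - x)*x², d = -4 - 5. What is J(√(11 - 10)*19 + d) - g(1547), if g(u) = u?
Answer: -56147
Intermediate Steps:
d = -9
J(x) = -546*x² (J(x) = ((-546 + x) - x)*x² = -546*x²)
J(√(11 - 10)*19 + d) - g(1547) = -546*(√(11 - 10)*19 - 9)² - 1*1547 = -546*(√1*19 - 9)² - 1547 = -546*(1*19 - 9)² - 1547 = -546*(19 - 9)² - 1547 = -546*10² - 1547 = -546*100 - 1547 = -54600 - 1547 = -56147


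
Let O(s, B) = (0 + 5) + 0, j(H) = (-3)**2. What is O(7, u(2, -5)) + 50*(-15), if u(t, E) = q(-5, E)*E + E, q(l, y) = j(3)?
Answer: -745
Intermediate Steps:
j(H) = 9
q(l, y) = 9
u(t, E) = 10*E (u(t, E) = 9*E + E = 10*E)
O(s, B) = 5 (O(s, B) = 5 + 0 = 5)
O(7, u(2, -5)) + 50*(-15) = 5 + 50*(-15) = 5 - 750 = -745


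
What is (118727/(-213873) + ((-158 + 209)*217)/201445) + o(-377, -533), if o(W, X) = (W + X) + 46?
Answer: -37245820591064/43083646485 ≈ -864.50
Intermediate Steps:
o(W, X) = 46 + W + X
(118727/(-213873) + ((-158 + 209)*217)/201445) + o(-377, -533) = (118727/(-213873) + ((-158 + 209)*217)/201445) + (46 - 377 - 533) = (118727*(-1/213873) + (51*217)*(1/201445)) - 864 = (-118727/213873 + 11067*(1/201445)) - 864 = (-118727/213873 + 11067/201445) - 864 = -21550028024/43083646485 - 864 = -37245820591064/43083646485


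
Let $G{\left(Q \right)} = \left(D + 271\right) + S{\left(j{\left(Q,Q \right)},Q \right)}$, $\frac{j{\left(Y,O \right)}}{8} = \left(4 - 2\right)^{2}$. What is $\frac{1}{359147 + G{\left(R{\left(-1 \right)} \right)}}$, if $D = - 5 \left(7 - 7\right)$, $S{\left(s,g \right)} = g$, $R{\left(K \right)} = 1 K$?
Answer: $\frac{1}{359417} \approx 2.7823 \cdot 10^{-6}$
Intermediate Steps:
$j{\left(Y,O \right)} = 32$ ($j{\left(Y,O \right)} = 8 \left(4 - 2\right)^{2} = 8 \cdot 2^{2} = 8 \cdot 4 = 32$)
$R{\left(K \right)} = K$
$D = 0$ ($D = \left(-5\right) 0 = 0$)
$G{\left(Q \right)} = 271 + Q$ ($G{\left(Q \right)} = \left(0 + 271\right) + Q = 271 + Q$)
$\frac{1}{359147 + G{\left(R{\left(-1 \right)} \right)}} = \frac{1}{359147 + \left(271 - 1\right)} = \frac{1}{359147 + 270} = \frac{1}{359417}$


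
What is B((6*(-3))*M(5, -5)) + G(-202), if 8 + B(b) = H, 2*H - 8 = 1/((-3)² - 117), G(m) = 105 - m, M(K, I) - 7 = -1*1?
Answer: 65447/216 ≈ 303.00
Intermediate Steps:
M(K, I) = 6 (M(K, I) = 7 - 1*1 = 7 - 1 = 6)
H = 863/216 (H = 4 + 1/(2*((-3)² - 117)) = 4 + 1/(2*(9 - 117)) = 4 + (½)/(-108) = 4 + (½)*(-1/108) = 4 - 1/216 = 863/216 ≈ 3.9954)
B(b) = -865/216 (B(b) = -8 + 863/216 = -865/216)
B((6*(-3))*M(5, -5)) + G(-202) = -865/216 + (105 - 1*(-202)) = -865/216 + (105 + 202) = -865/216 + 307 = 65447/216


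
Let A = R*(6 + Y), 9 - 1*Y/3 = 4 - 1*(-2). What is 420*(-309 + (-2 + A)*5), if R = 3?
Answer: -39480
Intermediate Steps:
Y = 9 (Y = 27 - 3*(4 - 1*(-2)) = 27 - 3*(4 + 2) = 27 - 3*6 = 27 - 18 = 9)
A = 45 (A = 3*(6 + 9) = 3*15 = 45)
420*(-309 + (-2 + A)*5) = 420*(-309 + (-2 + 45)*5) = 420*(-309 + 43*5) = 420*(-309 + 215) = 420*(-94) = -39480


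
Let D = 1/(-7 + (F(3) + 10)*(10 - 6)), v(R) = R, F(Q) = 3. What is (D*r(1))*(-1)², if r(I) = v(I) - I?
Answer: 0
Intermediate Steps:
r(I) = 0 (r(I) = I - I = 0)
D = 1/45 (D = 1/(-7 + (3 + 10)*(10 - 6)) = 1/(-7 + 13*4) = 1/(-7 + 52) = 1/45 ≈ 0.022222)
(D*r(1))*(-1)² = ((1/45)*0)*(-1)² = 0*1 = 0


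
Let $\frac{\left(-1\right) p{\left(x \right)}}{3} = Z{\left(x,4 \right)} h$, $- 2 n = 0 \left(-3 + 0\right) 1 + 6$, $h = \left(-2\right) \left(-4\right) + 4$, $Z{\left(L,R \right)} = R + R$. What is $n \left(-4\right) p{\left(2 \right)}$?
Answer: $-3456$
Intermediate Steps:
$Z{\left(L,R \right)} = 2 R$
$h = 12$ ($h = 8 + 4 = 12$)
$n = -3$ ($n = - \frac{0 \left(-3 + 0\right) 1 + 6}{2} = - \frac{0 \left(-3\right) 1 + 6}{2} = - \frac{0 \cdot 1 + 6}{2} = - \frac{0 + 6}{2} = \left(- \frac{1}{2}\right) 6 = -3$)
$p{\left(x \right)} = -288$ ($p{\left(x \right)} = - 3 \cdot 2 \cdot 4 \cdot 12 = - 3 \cdot 8 \cdot 12 = \left(-3\right) 96 = -288$)
$n \left(-4\right) p{\left(2 \right)} = \left(-3\right) \left(-4\right) \left(-288\right) = 12 \left(-288\right) = -3456$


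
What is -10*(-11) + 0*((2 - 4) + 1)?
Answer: 110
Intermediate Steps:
-10*(-11) + 0*((2 - 4) + 1) = 110 + 0*(-2 + 1) = 110 + 0*(-1) = 110 + 0 = 110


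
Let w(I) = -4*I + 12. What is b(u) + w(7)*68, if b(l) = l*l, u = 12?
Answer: -944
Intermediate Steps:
b(l) = l²
w(I) = 12 - 4*I
b(u) + w(7)*68 = 12² + (12 - 4*7)*68 = 144 + (12 - 28)*68 = 144 - 16*68 = 144 - 1088 = -944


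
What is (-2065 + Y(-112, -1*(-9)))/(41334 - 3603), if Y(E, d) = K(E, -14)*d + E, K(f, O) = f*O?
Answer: 11935/37731 ≈ 0.31632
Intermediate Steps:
K(f, O) = O*f
Y(E, d) = E - 14*E*d (Y(E, d) = (-14*E)*d + E = -14*E*d + E = E - 14*E*d)
(-2065 + Y(-112, -1*(-9)))/(41334 - 3603) = (-2065 - 112*(1 - (-14)*(-9)))/(41334 - 3603) = (-2065 - 112*(1 - 14*9))/37731 = (-2065 - 112*(1 - 126))*(1/37731) = (-2065 - 112*(-125))*(1/37731) = (-2065 + 14000)*(1/37731) = 11935*(1/37731) = 11935/37731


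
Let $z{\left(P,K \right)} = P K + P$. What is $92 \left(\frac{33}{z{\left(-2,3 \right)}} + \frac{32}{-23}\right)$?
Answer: $- \frac{1015}{2} \approx -507.5$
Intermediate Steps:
$z{\left(P,K \right)} = P + K P$ ($z{\left(P,K \right)} = K P + P = P + K P$)
$92 \left(\frac{33}{z{\left(-2,3 \right)}} + \frac{32}{-23}\right) = 92 \left(\frac{33}{\left(-2\right) \left(1 + 3\right)} + \frac{32}{-23}\right) = 92 \left(\frac{33}{\left(-2\right) 4} + 32 \left(- \frac{1}{23}\right)\right) = 92 \left(\frac{33}{-8} - \frac{32}{23}\right) = 92 \left(33 \left(- \frac{1}{8}\right) - \frac{32}{23}\right) = 92 \left(- \frac{33}{8} - \frac{32}{23}\right) = 92 \left(- \frac{1015}{184}\right) = - \frac{1015}{2}$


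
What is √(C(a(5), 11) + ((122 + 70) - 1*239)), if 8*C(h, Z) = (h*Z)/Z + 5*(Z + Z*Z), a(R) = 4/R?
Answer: √890/5 ≈ 5.9666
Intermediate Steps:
C(h, Z) = h/8 + 5*Z/8 + 5*Z²/8 (C(h, Z) = ((h*Z)/Z + 5*(Z + Z*Z))/8 = ((Z*h)/Z + 5*(Z + Z²))/8 = (h + (5*Z + 5*Z²))/8 = (h + 5*Z + 5*Z²)/8 = h/8 + 5*Z/8 + 5*Z²/8)
√(C(a(5), 11) + ((122 + 70) - 1*239)) = √(((4/5)/8 + (5/8)*11 + (5/8)*11²) + ((122 + 70) - 1*239)) = √(((4*(⅕))/8 + 55/8 + (5/8)*121) + (192 - 239)) = √(((⅛)*(⅘) + 55/8 + 605/8) - 47) = √((⅒ + 55/8 + 605/8) - 47) = √(413/5 - 47) = √(178/5) = √890/5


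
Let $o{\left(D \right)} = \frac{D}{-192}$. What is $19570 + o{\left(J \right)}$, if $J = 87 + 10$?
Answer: $\frac{3757343}{192} \approx 19570.0$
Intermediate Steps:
$J = 97$
$o{\left(D \right)} = - \frac{D}{192}$ ($o{\left(D \right)} = D \left(- \frac{1}{192}\right) = - \frac{D}{192}$)
$19570 + o{\left(J \right)} = 19570 - \frac{97}{192} = \frac{3757343}{192}$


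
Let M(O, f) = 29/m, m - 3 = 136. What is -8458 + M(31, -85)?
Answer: -1175633/139 ≈ -8457.8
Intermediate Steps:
m = 139 (m = 3 + 136 = 139)
M(O, f) = 29/139
-8458 + M(31, -85) = -8458 + 29/139 = -1175633/139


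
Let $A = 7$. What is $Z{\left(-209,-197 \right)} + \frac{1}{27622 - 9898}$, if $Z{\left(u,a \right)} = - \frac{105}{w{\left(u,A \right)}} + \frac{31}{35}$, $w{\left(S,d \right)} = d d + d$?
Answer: $- \frac{175331}{177240} \approx -0.98923$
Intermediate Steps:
$w{\left(S,d \right)} = d + d^{2}$ ($w{\left(S,d \right)} = d^{2} + d = d + d^{2}$)
$Z{\left(u,a \right)} = - \frac{277}{280}$ ($Z{\left(u,a \right)} = - \frac{105}{7 \left(1 + 7\right)} + \frac{31}{35} = - \frac{105}{7 \cdot 8} + 31 \cdot \frac{1}{35} = - \frac{105}{56} + \frac{31}{35} = \left(-105\right) \frac{1}{56} + \frac{31}{35} = - \frac{15}{8} + \frac{31}{35} = - \frac{277}{280}$)
$Z{\left(-209,-197 \right)} + \frac{1}{27622 - 9898} = - \frac{277}{280} + \frac{1}{27622 - 9898} = - \frac{277}{280} + \frac{1}{17724} = - \frac{175331}{177240}$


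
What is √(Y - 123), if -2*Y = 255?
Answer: I*√1002/2 ≈ 15.827*I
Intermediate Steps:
Y = -255/2 (Y = -½*255 = -255/2 ≈ -127.50)
√(Y - 123) = √(-255/2 - 123) = √(-501/2) = I*√1002/2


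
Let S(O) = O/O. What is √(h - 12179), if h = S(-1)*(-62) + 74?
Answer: 23*I*√23 ≈ 110.3*I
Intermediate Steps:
S(O) = 1
h = 12 (h = 1*(-62) + 74 = -62 + 74 = 12)
√(h - 12179) = √(12 - 12179) = √(-12167) = 23*I*√23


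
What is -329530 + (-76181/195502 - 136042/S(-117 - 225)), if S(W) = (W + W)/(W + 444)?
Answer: -3446089357523/11143614 ≈ -3.0924e+5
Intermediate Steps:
S(W) = 2*W/(444 + W) (S(W) = (2*W)/(444 + W) = 2*W/(444 + W))
-329530 + (-76181/195502 - 136042/S(-117 - 225)) = -329530 + (-76181/195502 - 136042*(444 + (-117 - 225))/(2*(-117 - 225))) = -329530 + (-76181*1/195502 - 136042/(2*(-342)/(444 - 342))) = -329530 + (-76181/195502 - 136042/(2*(-342)/102)) = -329530 + (-76181/195502 - 136042/(2*(-342)*(1/102))) = -329530 + (-76181/195502 - 136042/(-114/17)) = -329530 + (-76181/195502 - 136042*(-17/114)) = -329530 + (-76181/195502 + 1156357/57) = -329530 + 226065763897/11143614 = -3446089357523/11143614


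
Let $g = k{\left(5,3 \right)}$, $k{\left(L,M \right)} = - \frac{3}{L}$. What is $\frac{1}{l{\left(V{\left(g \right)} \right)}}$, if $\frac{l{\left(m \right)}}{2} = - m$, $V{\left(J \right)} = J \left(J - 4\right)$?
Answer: $- \frac{25}{138} \approx -0.18116$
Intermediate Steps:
$g = - \frac{3}{5} \approx -0.6$
$V{\left(J \right)} = J \left(-4 + J\right)$
$l{\left(m \right)} = - 2 m$ ($l{\left(m \right)} = 2 \left(- m\right) = - 2 m$)
$\frac{1}{l{\left(V{\left(g \right)} \right)}} = \frac{1}{\left(-2\right) \left(- \frac{3 \left(-4 - \frac{3}{5}\right)}{5}\right)} = \frac{1}{\left(-2\right) \left(\left(- \frac{3}{5}\right) \left(- \frac{23}{5}\right)\right)} = \frac{1}{\left(-2\right) \frac{69}{25}} = \frac{1}{- \frac{138}{25}} = - \frac{25}{138}$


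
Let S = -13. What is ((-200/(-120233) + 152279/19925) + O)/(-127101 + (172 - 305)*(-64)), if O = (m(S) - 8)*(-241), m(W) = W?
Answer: -12142659765032/284096851397225 ≈ -0.042741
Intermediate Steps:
O = 5061 (O = (-13 - 8)*(-241) = -21*(-241) = 5061)
((-200/(-120233) + 152279/19925) + O)/(-127101 + (172 - 305)*(-64)) = ((-200/(-120233) + 152279/19925) + 5061)/(-127101 + (172 - 305)*(-64)) = ((-200*(-1/120233) + 152279*(1/19925)) + 5061)/(-127101 - 133*(-64)) = ((200/120233 + 152279/19925) + 5061)/(-127101 + 8512) = (18312946007/2395642525 + 5061)/(-118589) = (12142659765032/2395642525)*(-1/118589) = -12142659765032/284096851397225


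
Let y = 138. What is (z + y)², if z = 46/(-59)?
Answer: 65545216/3481 ≈ 18829.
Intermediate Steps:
z = -46/59 (z = 46*(-1/59) = -46/59 ≈ -0.77966)
(z + y)² = (-46/59 + 138)² = (8096/59)² = 65545216/3481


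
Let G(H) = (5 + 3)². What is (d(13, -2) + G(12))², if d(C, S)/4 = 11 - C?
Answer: 3136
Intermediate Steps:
d(C, S) = 44 - 4*C (d(C, S) = 4*(11 - C) = 44 - 4*C)
G(H) = 64 (G(H) = 8² = 64)
(d(13, -2) + G(12))² = ((44 - 4*13) + 64)² = ((44 - 52) + 64)² = (-8 + 64)² = 56² = 3136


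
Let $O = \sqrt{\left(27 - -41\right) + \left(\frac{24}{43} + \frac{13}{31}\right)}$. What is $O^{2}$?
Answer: $\frac{91947}{1333} \approx 68.978$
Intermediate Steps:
$O = \frac{\sqrt{122565351}}{1333}$ ($O = \sqrt{\left(27 + 41\right) + \left(24 \cdot \frac{1}{43} + 13 \cdot \frac{1}{31}\right)} = \sqrt{68 + \left(\frac{24}{43} + \frac{13}{31}\right)} = \sqrt{68 + \frac{1303}{1333}} = \sqrt{\frac{91947}{1333}} = \frac{\sqrt{122565351}}{1333} \approx 8.3053$)
$O^{2} = \left(\frac{\sqrt{122565351}}{1333}\right)^{2} = \frac{91947}{1333}$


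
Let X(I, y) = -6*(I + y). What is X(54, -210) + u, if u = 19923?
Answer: 20859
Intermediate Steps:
X(I, y) = -6*I - 6*y
X(54, -210) + u = (-6*54 - 6*(-210)) + 19923 = (-324 + 1260) + 19923 = 936 + 19923 = 20859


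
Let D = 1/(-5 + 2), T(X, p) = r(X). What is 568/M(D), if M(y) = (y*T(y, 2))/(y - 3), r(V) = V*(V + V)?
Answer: 25560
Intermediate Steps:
r(V) = 2*V² (r(V) = V*(2*V) = 2*V²)
T(X, p) = 2*X²
D = -⅓ (D = 1/(-3) = -⅓ ≈ -0.33333)
M(y) = 2*y³/(-3 + y) (M(y) = (y*(2*y²))/(y - 3) = (2*y³)/(-3 + y) = 2*y³/(-3 + y))
568/M(D) = 568/((2*(-⅓)³/(-3 - ⅓))) = 568/((2*(-1/27)/(-10/3))) = 568/((2*(-1/27)*(-3/10))) = 568/(1/45) = 568*45 = 25560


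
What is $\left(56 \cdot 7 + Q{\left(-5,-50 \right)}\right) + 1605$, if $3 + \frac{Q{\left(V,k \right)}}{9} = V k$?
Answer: $4220$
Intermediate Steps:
$Q{\left(V,k \right)} = -27 + 9 V k$
$\left(56 \cdot 7 + Q{\left(-5,-50 \right)}\right) + 1605 = \left(56 \cdot 7 - \left(27 + 45 \left(-50\right)\right)\right) + 1605 = \left(392 + \left(-27 + 2250\right)\right) + 1605 = \left(392 + 2223\right) + 1605 = 2615 + 1605 = 4220$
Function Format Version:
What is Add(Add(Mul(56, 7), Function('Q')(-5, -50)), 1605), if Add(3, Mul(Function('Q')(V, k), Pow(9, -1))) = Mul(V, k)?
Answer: 4220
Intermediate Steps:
Function('Q')(V, k) = Add(-27, Mul(9, V, k)) (Function('Q')(V, k) = Add(-27, Mul(9, Mul(V, k))) = Add(-27, Mul(9, V, k)))
Add(Add(Mul(56, 7), Function('Q')(-5, -50)), 1605) = Add(Add(Mul(56, 7), Add(-27, Mul(9, -5, -50))), 1605) = Add(Add(392, Add(-27, 2250)), 1605) = Add(Add(392, 2223), 1605) = Add(2615, 1605) = 4220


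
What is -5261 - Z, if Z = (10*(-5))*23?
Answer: -4111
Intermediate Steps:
Z = -1150 (Z = -50*23 = -1150)
-5261 - Z = -5261 - 1*(-1150) = -5261 + 1150 = -4111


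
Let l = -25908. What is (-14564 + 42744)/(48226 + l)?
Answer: 14090/11159 ≈ 1.2627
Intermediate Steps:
(-14564 + 42744)/(48226 + l) = (-14564 + 42744)/(48226 - 25908) = 28180/22318 = 28180*(1/22318) = 14090/11159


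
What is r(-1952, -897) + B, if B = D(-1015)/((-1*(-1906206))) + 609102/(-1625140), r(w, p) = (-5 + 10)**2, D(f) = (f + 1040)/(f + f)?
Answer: 7742949481243357/314431939312260 ≈ 24.625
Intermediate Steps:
D(f) = (1040 + f)/(2*f) (D(f) = (1040 + f)/((2*f)) = (1040 + f)*(1/(2*f)) = (1040 + f)/(2*f))
r(w, p) = 25 (r(w, p) = 5**2 = 25)
B = -117849001563143/314431939312260 (B = ((1/2)*(1040 - 1015)/(-1015))/((-1*(-1906206))) + 609102/(-1625140) = ((1/2)*(-1/1015)*25)/1906206 + 609102*(-1/1625140) = -5/406*1/1906206 - 304551/812570 = -5/773919636 - 304551/812570 = -117849001563143/314431939312260 ≈ -0.37480)
r(-1952, -897) + B = 25 - 117849001563143/314431939312260 = 7742949481243357/314431939312260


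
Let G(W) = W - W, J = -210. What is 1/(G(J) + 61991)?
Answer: 1/61991 ≈ 1.6131e-5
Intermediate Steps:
G(W) = 0
1/(G(J) + 61991) = 1/(0 + 61991) = 1/61991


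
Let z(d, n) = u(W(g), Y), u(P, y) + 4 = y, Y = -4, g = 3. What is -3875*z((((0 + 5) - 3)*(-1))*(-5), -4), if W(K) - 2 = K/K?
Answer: 31000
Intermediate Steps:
W(K) = 3 (W(K) = 2 + K/K = 2 + 1 = 3)
u(P, y) = -4 + y
z(d, n) = -8 (z(d, n) = -4 - 4 = -8)
-3875*z((((0 + 5) - 3)*(-1))*(-5), -4) = -3875*(-8) = 31000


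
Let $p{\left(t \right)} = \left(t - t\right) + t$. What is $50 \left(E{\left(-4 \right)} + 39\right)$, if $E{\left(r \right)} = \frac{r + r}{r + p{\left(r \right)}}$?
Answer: $2000$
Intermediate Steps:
$p{\left(t \right)} = t$ ($p{\left(t \right)} = 0 + t = t$)
$E{\left(r \right)} = 1$ ($E{\left(r \right)} = \frac{r + r}{r + r} = \frac{2 r}{2 r} = 2 r \frac{1}{2 r} = 1$)
$50 \left(E{\left(-4 \right)} + 39\right) = 50 \left(1 + 39\right) = 50 \cdot 40 = 2000$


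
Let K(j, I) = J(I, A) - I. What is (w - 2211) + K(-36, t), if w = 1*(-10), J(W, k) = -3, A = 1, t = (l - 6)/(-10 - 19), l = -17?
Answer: -64519/29 ≈ -2224.8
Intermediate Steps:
t = 23/29 (t = (-17 - 6)/(-10 - 19) = -23/(-29) = -23*(-1/29) = 23/29 ≈ 0.79310)
w = -10
K(j, I) = -3 - I
(w - 2211) + K(-36, t) = (-10 - 2211) + (-3 - 1*23/29) = -2221 + (-3 - 23/29) = -2221 - 110/29 = -64519/29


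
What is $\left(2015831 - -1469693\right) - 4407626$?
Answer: $-922102$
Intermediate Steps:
$\left(2015831 - -1469693\right) - 4407626 = \left(2015831 + 1469693\right) - 4407626 = 3485524 - 4407626 = -922102$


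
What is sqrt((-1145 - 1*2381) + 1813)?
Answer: I*sqrt(1713) ≈ 41.388*I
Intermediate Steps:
sqrt((-1145 - 1*2381) + 1813) = sqrt((-1145 - 2381) + 1813) = sqrt(-3526 + 1813) = sqrt(-1713) = I*sqrt(1713)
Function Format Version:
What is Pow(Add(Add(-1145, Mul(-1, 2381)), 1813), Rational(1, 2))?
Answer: Mul(I, Pow(1713, Rational(1, 2))) ≈ Mul(41.388, I)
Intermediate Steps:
Pow(Add(Add(-1145, Mul(-1, 2381)), 1813), Rational(1, 2)) = Pow(Add(Add(-1145, -2381), 1813), Rational(1, 2)) = Pow(Add(-3526, 1813), Rational(1, 2)) = Pow(-1713, Rational(1, 2)) = Mul(I, Pow(1713, Rational(1, 2)))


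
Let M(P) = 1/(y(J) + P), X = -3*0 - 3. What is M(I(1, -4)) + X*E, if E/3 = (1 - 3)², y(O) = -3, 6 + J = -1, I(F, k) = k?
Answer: -253/7 ≈ -36.143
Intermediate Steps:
J = -7 (J = -6 - 1 = -7)
E = 12 (E = 3*(1 - 3)² = 3*(-2)² = 3*4 = 12)
X = -3 (X = 0 - 3 = -3)
M(P) = 1/(-3 + P)
M(I(1, -4)) + X*E = 1/(-3 - 4) - 3*12 = 1/(-7) - 36 = -⅐ - 36 = -253/7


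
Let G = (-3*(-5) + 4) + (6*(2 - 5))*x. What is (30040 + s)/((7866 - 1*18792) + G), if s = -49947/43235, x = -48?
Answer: -1298729453/434209105 ≈ -2.9910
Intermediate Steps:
s = -49947/43235 (s = -49947*1/43235 = -49947/43235 ≈ -1.1552)
G = 883 (G = (-3*(-5) + 4) + (6*(2 - 5))*(-48) = (15 + 4) + (6*(-3))*(-48) = 19 - 18*(-48) = 19 + 864 = 883)
(30040 + s)/((7866 - 1*18792) + G) = (30040 - 49947/43235)/((7866 - 1*18792) + 883) = 1298729453/(43235*((7866 - 18792) + 883)) = 1298729453/(43235*(-10926 + 883)) = (1298729453/43235)/(-10043) = (1298729453/43235)*(-1/10043) = -1298729453/434209105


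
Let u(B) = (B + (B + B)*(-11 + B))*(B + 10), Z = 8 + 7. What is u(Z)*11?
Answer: 37125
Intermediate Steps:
Z = 15
u(B) = (10 + B)*(B + 2*B*(-11 + B)) (u(B) = (B + (2*B)*(-11 + B))*(10 + B) = (B + 2*B*(-11 + B))*(10 + B) = (10 + B)*(B + 2*B*(-11 + B)))
u(Z)*11 = (15*(-210 - 1*15 + 2*15²))*11 = (15*(-210 - 15 + 2*225))*11 = (15*(-210 - 15 + 450))*11 = (15*225)*11 = 3375*11 = 37125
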